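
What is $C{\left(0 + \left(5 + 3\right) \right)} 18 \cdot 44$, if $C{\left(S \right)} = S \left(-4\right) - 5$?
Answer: $-29304$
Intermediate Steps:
$C{\left(S \right)} = -5 - 4 S$ ($C{\left(S \right)} = - 4 S - 5 = -5 - 4 S$)
$C{\left(0 + \left(5 + 3\right) \right)} 18 \cdot 44 = \left(-5 - 4 \left(0 + \left(5 + 3\right)\right)\right) 18 \cdot 44 = \left(-5 - 4 \left(0 + 8\right)\right) 18 \cdot 44 = \left(-5 - 32\right) 18 \cdot 44 = \left(-37\right) 18 \cdot 44 = \left(-666\right) 44 = -29304$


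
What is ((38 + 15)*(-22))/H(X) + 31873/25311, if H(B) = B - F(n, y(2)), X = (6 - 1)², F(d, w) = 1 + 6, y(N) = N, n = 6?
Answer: -4823152/75933 ≈ -63.518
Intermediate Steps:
F(d, w) = 7
X = 25 (X = 5² = 25)
H(B) = -7 + B (H(B) = B - 1*7 = B - 7 = -7 + B)
((38 + 15)*(-22))/H(X) + 31873/25311 = ((38 + 15)*(-22))/(-7 + 25) + 31873/25311 = (53*(-22))/18 + 31873*(1/25311) = -1166*1/18 + 31873/25311 = -583/9 + 31873/25311 = -4823152/75933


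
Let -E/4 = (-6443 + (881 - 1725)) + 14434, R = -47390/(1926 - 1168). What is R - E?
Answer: 10811157/379 ≈ 28525.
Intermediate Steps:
R = -23695/379 (R = -47390/758 = -47390*1/758 = -23695/379 ≈ -62.520)
E = -28588 (E = -4*((-6443 + (881 - 1725)) + 14434) = -4*((-6443 - 844) + 14434) = -4*(-7287 + 14434) = -4*7147 = -28588)
R - E = -23695/379 - 1*(-28588) = -23695/379 + 28588 = 10811157/379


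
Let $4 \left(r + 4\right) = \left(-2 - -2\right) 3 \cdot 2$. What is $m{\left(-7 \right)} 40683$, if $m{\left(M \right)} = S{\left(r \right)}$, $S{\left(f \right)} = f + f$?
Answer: $-325464$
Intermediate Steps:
$r = -4$ ($r = -4 + \frac{\left(-2 - -2\right) 3 \cdot 2}{4} = -4 + \frac{\left(-2 + 2\right) 3 \cdot 2}{4} = -4 + \frac{0 \cdot 3 \cdot 2}{4} = -4 + \frac{0 \cdot 2}{4} = -4 + \frac{1}{4} \cdot 0 = -4 + 0 = -4$)
$S{\left(f \right)} = 2 f$
$m{\left(M \right)} = -8$ ($m{\left(M \right)} = 2 \left(-4\right) = -8$)
$m{\left(-7 \right)} 40683 = \left(-8\right) 40683 = -325464$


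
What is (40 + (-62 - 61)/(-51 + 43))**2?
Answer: 196249/64 ≈ 3066.4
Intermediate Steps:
(40 + (-62 - 61)/(-51 + 43))**2 = (40 - 123/(-8))**2 = (40 - 123*(-1/8))**2 = (40 + 123/8)**2 = (443/8)**2 = 196249/64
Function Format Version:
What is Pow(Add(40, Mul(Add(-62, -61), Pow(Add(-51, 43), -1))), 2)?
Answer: Rational(196249, 64) ≈ 3066.4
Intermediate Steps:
Pow(Add(40, Mul(Add(-62, -61), Pow(Add(-51, 43), -1))), 2) = Pow(Add(40, Mul(-123, Pow(-8, -1))), 2) = Pow(Add(40, Mul(-123, Rational(-1, 8))), 2) = Pow(Add(40, Rational(123, 8)), 2) = Pow(Rational(443, 8), 2) = Rational(196249, 64)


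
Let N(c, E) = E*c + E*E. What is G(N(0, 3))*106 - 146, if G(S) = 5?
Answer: 384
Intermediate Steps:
N(c, E) = E² + E*c (N(c, E) = E*c + E² = E² + E*c)
G(N(0, 3))*106 - 146 = 5*106 - 146 = 530 - 146 = 384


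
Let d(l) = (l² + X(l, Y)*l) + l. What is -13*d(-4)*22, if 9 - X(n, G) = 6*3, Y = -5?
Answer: -13728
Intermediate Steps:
X(n, G) = -9 (X(n, G) = 9 - 6*3 = 9 - 1*18 = 9 - 18 = -9)
d(l) = l² - 8*l (d(l) = (l² - 9*l) + l = l² - 8*l)
-13*d(-4)*22 = -(-52)*(-8 - 4)*22 = -(-52)*(-12)*22 = -13*48*22 = -624*22 = -13728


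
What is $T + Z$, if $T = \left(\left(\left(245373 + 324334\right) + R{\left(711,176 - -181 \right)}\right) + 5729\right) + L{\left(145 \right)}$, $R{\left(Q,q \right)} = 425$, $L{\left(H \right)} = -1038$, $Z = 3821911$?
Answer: $4396734$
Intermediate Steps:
$T = 574823$ ($T = \left(\left(\left(245373 + 324334\right) + 425\right) + 5729\right) - 1038 = \left(\left(569707 + 425\right) + 5729\right) - 1038 = \left(570132 + 5729\right) - 1038 = 575861 - 1038 = 574823$)
$T + Z = 574823 + 3821911 = 4396734$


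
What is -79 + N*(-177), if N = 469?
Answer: -83092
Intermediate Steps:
-79 + N*(-177) = -79 + 469*(-177) = -79 - 83013 = -83092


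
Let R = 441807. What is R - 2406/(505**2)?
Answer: 112671827769/255025 ≈ 4.4181e+5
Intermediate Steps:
R - 2406/(505**2) = 441807 - 2406/(505**2) = 441807 - 2406/255025 = 112671827769/255025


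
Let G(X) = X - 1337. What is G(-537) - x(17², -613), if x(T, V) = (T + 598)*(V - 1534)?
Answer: 1902515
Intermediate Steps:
G(X) = -1337 + X
x(T, V) = (-1534 + V)*(598 + T) (x(T, V) = (598 + T)*(-1534 + V) = (-1534 + V)*(598 + T))
G(-537) - x(17², -613) = (-1337 - 537) - (-917332 - 1534*17² + 598*(-613) + 17²*(-613)) = -1874 - (-917332 - 1534*289 - 366574 + 289*(-613)) = -1874 - (-917332 - 443326 - 366574 - 177157) = -1874 - 1*(-1904389) = -1874 + 1904389 = 1902515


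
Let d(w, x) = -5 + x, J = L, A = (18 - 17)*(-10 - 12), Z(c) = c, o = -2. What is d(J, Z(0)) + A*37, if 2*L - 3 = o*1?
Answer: -819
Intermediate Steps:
A = -22 (A = 1*(-22) = -22)
L = ½ (L = 3/2 + (-2*1)/2 = 3/2 + (½)*(-2) = 3/2 - 1 = ½ ≈ 0.50000)
J = ½ ≈ 0.50000
d(J, Z(0)) + A*37 = (-5 + 0) - 22*37 = -5 - 814 = -819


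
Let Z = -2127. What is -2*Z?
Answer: 4254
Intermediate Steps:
-2*Z = -2*(-2127) = 4254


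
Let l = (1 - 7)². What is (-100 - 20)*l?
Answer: -4320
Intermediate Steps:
l = 36 (l = (-6)² = 36)
(-100 - 20)*l = (-100 - 20)*36 = -120*36 = -4320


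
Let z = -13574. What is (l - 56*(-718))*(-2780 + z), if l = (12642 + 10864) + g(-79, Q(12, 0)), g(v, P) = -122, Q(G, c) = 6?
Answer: -1039983568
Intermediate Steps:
l = 23384 (l = (12642 + 10864) - 122 = 23506 - 122 = 23384)
(l - 56*(-718))*(-2780 + z) = (23384 - 56*(-718))*(-2780 - 13574) = (23384 + 40208)*(-16354) = 63592*(-16354) = -1039983568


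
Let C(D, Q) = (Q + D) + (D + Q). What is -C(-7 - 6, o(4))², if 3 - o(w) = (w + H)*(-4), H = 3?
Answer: -1296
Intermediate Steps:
o(w) = 15 + 4*w (o(w) = 3 - (w + 3)*(-4) = 3 - (3 + w)*(-4) = 3 - (-12 - 4*w) = 3 + (12 + 4*w) = 15 + 4*w)
C(D, Q) = 2*D + 2*Q (C(D, Q) = (D + Q) + (D + Q) = 2*D + 2*Q)
-C(-7 - 6, o(4))² = -(2*(-7 - 6) + 2*(15 + 4*4))² = -(2*(-13) + 2*(15 + 16))² = -(-26 + 2*31)² = -(-26 + 62)² = -1*36² = -1*1296 = -1296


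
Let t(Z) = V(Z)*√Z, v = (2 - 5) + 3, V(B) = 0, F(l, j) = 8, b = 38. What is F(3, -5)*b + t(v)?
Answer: 304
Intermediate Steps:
v = 0 (v = -3 + 3 = 0)
t(Z) = 0 (t(Z) = 0*√Z = 0)
F(3, -5)*b + t(v) = 8*38 + 0 = 304 + 0 = 304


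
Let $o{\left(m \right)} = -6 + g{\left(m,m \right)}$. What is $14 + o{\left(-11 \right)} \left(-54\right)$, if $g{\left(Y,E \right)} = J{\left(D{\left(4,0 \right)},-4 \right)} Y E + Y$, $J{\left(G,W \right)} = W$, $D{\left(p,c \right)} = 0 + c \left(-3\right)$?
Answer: $27068$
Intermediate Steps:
$D{\left(p,c \right)} = - 3 c$ ($D{\left(p,c \right)} = 0 - 3 c = - 3 c$)
$g{\left(Y,E \right)} = Y - 4 E Y$ ($g{\left(Y,E \right)} = - 4 Y E + Y = - 4 E Y + Y = Y - 4 E Y$)
$o{\left(m \right)} = -6 + m \left(1 - 4 m\right)$
$14 + o{\left(-11 \right)} \left(-54\right) = 14 + \left(-6 - 11 \left(1 - -44\right)\right) \left(-54\right) = 14 + \left(-6 - 11 \left(1 + 44\right)\right) \left(-54\right) = 14 + \left(-6 - 495\right) \left(-54\right) = 14 - -27054 = 14 + 27054 = 27068$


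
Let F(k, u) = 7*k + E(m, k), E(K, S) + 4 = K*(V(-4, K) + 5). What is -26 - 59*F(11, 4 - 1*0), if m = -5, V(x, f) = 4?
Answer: -1678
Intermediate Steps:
E(K, S) = -4 + 9*K (E(K, S) = -4 + K*(4 + 5) = -4 + K*9 = -4 + 9*K)
F(k, u) = -49 + 7*k (F(k, u) = 7*k + (-4 + 9*(-5)) = 7*k + (-4 - 45) = 7*k - 49 = -49 + 7*k)
-26 - 59*F(11, 4 - 1*0) = -26 - 59*(-49 + 7*11) = -26 - 59*(-49 + 77) = -26 - 59*28 = -26 - 1652 = -1678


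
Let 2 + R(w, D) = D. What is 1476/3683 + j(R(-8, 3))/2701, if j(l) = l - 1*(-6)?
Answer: 4012457/9947783 ≈ 0.40335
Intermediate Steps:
R(w, D) = -2 + D
j(l) = 6 + l (j(l) = l + 6 = 6 + l)
1476/3683 + j(R(-8, 3))/2701 = 1476/3683 + (6 + (-2 + 3))/2701 = 1476*(1/3683) + (6 + 1)*(1/2701) = 1476/3683 + 7*(1/2701) = 1476/3683 + 7/2701 = 4012457/9947783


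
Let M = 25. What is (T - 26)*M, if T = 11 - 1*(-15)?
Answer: 0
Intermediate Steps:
T = 26 (T = 11 + 15 = 26)
(T - 26)*M = (26 - 26)*25 = 0*25 = 0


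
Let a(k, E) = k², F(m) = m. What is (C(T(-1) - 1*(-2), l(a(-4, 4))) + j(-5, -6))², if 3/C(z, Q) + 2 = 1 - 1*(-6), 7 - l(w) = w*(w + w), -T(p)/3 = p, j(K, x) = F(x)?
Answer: 729/25 ≈ 29.160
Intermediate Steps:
j(K, x) = x
T(p) = -3*p
l(w) = 7 - 2*w² (l(w) = 7 - w*(w + w) = 7 - w*2*w = 7 - 2*w²)
C(z, Q) = ⅗ (C(z, Q) = 3/(-2 + (1 - 1*(-6))) = 3/(-2 + (1 + 6)) = 3/(-2 + 7) = 3/5 = 3*(⅕) = ⅗)
(C(T(-1) - 1*(-2), l(a(-4, 4))) + j(-5, -6))² = (⅗ - 6)² = (-27/5)² = 729/25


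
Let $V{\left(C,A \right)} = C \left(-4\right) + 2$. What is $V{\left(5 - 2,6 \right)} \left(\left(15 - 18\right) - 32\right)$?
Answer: $350$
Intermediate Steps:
$V{\left(C,A \right)} = 2 - 4 C$ ($V{\left(C,A \right)} = - 4 C + 2 = 2 - 4 C$)
$V{\left(5 - 2,6 \right)} \left(\left(15 - 18\right) - 32\right) = \left(2 - 4 \left(5 - 2\right)\right) \left(\left(15 - 18\right) - 32\right) = \left(2 - 12\right) \left(\left(15 - 18\right) - 32\right) = \left(2 - 12\right) \left(-3 - 32\right) = \left(-10\right) \left(-35\right) = 350$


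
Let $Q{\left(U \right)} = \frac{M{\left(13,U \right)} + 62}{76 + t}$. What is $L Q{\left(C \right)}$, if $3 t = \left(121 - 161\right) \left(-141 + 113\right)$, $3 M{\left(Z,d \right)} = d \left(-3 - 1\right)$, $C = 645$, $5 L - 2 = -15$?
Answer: $\frac{15561}{3370} \approx 4.6175$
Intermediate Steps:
$L = - \frac{13}{5}$ ($L = \frac{2}{5} + \frac{1}{5} \left(-15\right) = \frac{2}{5} - 3 = - \frac{13}{5} \approx -2.6$)
$M{\left(Z,d \right)} = - \frac{4 d}{3}$ ($M{\left(Z,d \right)} = \frac{d \left(-3 - 1\right)}{3} = \frac{d \left(-4\right)}{3} = \frac{\left(-4\right) d}{3} = - \frac{4 d}{3}$)
$t = \frac{1120}{3}$ ($t = \frac{\left(121 - 161\right) \left(-141 + 113\right)}{3} = \frac{\left(-40\right) \left(-28\right)}{3} = \frac{1}{3} \cdot 1120 = \frac{1120}{3} \approx 373.33$)
$Q{\left(U \right)} = \frac{93}{674} - \frac{U}{337}$ ($Q{\left(U \right)} = \frac{- \frac{4 U}{3} + 62}{76 + \frac{1120}{3}} = \frac{62 - \frac{4 U}{3}}{\frac{1348}{3}} = \left(62 - \frac{4 U}{3}\right) \frac{3}{1348} = \frac{93}{674} - \frac{U}{337}$)
$L Q{\left(C \right)} = - \frac{13 \left(\frac{93}{674} - \frac{645}{337}\right)}{5} = \left(- \frac{13}{5}\right) \left(- \frac{1197}{674}\right) = \frac{15561}{3370}$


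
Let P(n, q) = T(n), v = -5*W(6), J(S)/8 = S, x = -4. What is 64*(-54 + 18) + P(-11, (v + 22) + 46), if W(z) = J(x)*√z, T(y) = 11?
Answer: -2293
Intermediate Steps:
J(S) = 8*S
W(z) = -32*√z (W(z) = (8*(-4))*√z = -32*√z)
v = 160*√6 (v = -(-160)*√6 = 160*√6 ≈ 391.92)
P(n, q) = 11
64*(-54 + 18) + P(-11, (v + 22) + 46) = 64*(-54 + 18) + 11 = 64*(-36) + 11 = -2304 + 11 = -2293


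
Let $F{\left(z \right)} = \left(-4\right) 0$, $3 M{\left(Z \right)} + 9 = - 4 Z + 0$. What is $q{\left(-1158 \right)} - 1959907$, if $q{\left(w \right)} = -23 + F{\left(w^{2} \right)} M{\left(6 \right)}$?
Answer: $-1959930$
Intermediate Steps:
$M{\left(Z \right)} = -3 - \frac{4 Z}{3}$ ($M{\left(Z \right)} = -3 + \frac{- 4 Z + 0}{3} = -3 + \frac{\left(-4\right) Z}{3} = -3 - \frac{4 Z}{3}$)
$F{\left(z \right)} = 0$
$q{\left(w \right)} = -23$ ($q{\left(w \right)} = -23 + 0 \left(-3 - 8\right) = -23 + 0 \left(-11\right) = -23 + 0 = -23$)
$q{\left(-1158 \right)} - 1959907 = -23 - 1959907 = -1959930$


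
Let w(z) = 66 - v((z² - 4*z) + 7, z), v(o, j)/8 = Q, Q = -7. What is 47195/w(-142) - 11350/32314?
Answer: 761837265/1971154 ≈ 386.49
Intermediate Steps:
v(o, j) = -56 (v(o, j) = 8*(-7) = -56)
w(z) = 122 (w(z) = 66 - 1*(-56) = 66 + 56 = 122)
47195/w(-142) - 11350/32314 = 47195/122 - 11350/32314 = 47195*(1/122) - 11350*1/32314 = 47195/122 - 5675/16157 = 761837265/1971154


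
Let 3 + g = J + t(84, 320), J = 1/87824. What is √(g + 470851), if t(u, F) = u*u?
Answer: 27*√316023647577/21956 ≈ 691.31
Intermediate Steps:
J = 1/87824 ≈ 1.1386e-5
t(u, F) = u²
g = 619422673/87824 (g = -3 + (1/87824 + 84²) = -3 + (1/87824 + 7056) = -3 + 619686145/87824 = 619422673/87824 ≈ 7053.0)
√(g + 470851) = √(619422673/87824 + 470851) = √(41971440897/87824) = 27*√316023647577/21956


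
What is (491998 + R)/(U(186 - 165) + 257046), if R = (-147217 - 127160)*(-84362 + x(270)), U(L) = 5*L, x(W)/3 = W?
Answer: 22925239102/257151 ≈ 89151.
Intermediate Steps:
x(W) = 3*W
R = 22924747104 (R = (-147217 - 127160)*(-84362 + 3*270) = -274377*(-84362 + 810) = -274377*(-83552) = 22924747104)
(491998 + R)/(U(186 - 165) + 257046) = (491998 + 22924747104)/(5*(186 - 165) + 257046) = 22925239102/(5*21 + 257046) = 22925239102/(105 + 257046) = 22925239102/257151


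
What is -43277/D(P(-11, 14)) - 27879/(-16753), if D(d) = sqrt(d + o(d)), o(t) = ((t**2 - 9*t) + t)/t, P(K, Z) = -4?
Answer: 27879/16753 + 43277*I/4 ≈ 1.6641 + 10819.0*I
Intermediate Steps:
o(t) = (t**2 - 8*t)/t
D(d) = sqrt(-8 + 2*d) (D(d) = sqrt(d + (-8 + d)) = sqrt(-8 + 2*d))
-43277/D(P(-11, 14)) - 27879/(-16753) = -43277/sqrt(-8 + 2*(-4)) - 27879/(-16753) = -43277/sqrt(-8 - 8) - 27879*(-1/16753) = -43277*(-I/4) + 27879/16753 = -(-43277)*I/4 + 27879/16753 = 43277*I/4 + 27879/16753 = 27879/16753 + 43277*I/4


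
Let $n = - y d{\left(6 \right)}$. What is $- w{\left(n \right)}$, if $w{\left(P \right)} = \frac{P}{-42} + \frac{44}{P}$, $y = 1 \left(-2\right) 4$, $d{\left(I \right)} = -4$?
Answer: $\frac{103}{168} \approx 0.6131$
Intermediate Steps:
$y = -8$ ($y = \left(-2\right) 4 = -8$)
$n = -32$ ($n = \left(-1\right) \left(-8\right) \left(-4\right) = 8 \left(-4\right) = -32$)
$w{\left(P \right)} = \frac{44}{P} - \frac{P}{42}$ ($w{\left(P \right)} = P \left(- \frac{1}{42}\right) + \frac{44}{P} = - \frac{P}{42} + \frac{44}{P} = \frac{44}{P} - \frac{P}{42}$)
$- w{\left(n \right)} = - (\frac{44}{-32} - - \frac{16}{21}) = - (44 \left(- \frac{1}{32}\right) + \frac{16}{21}) = - (- \frac{11}{8} + \frac{16}{21}) = \left(-1\right) \left(- \frac{103}{168}\right) = \frac{103}{168}$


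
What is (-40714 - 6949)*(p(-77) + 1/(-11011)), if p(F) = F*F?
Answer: -40410930942/143 ≈ -2.8259e+8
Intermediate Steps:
p(F) = F**2
(-40714 - 6949)*(p(-77) + 1/(-11011)) = (-40714 - 6949)*((-77)**2 + 1/(-11011)) = -47663*(5929 - 1/11011) = -47663*65284218/11011 = -40410930942/143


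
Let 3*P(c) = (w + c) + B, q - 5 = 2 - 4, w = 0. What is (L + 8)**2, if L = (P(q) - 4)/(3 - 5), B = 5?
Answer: 676/9 ≈ 75.111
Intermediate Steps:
q = 3 (q = 5 + (2 - 4) = 5 - 2 = 3)
P(c) = 5/3 + c/3 (P(c) = ((0 + c) + 5)/3 = (c + 5)/3 = (5 + c)/3 = 5/3 + c/3)
L = 2/3 (L = ((5/3 + (1/3)*3) - 4)/(3 - 5) = ((5/3 + 1) - 4)/(-2) = (8/3 - 4)*(-1/2) = -4/3*(-1/2) = 2/3 ≈ 0.66667)
(L + 8)**2 = (2/3 + 8)**2 = (26/3)**2 = 676/9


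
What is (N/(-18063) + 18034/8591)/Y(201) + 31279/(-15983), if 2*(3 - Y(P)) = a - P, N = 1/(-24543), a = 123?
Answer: -6242762478447911/3273541148006514 ≈ -1.9070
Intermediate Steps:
N = -1/24543 ≈ -4.0745e-5
Y(P) = -117/2 + P/2 (Y(P) = 3 - (123 - P)/2 = 3 + (-123/2 + P/2) = -117/2 + P/2)
(N/(-18063) + 18034/8591)/Y(201) + 31279/(-15983) = (-1/24543/(-18063) + 18034/8591)/(-117/2 + (½)*201) + 31279/(-15983) = (-1/24543*(-1/18063) + 18034*(1/8591))/(-117/2 + 201/2) + 31279*(-1/15983) = (1/443320209 + 254/121)/42 - 31279/15983 = (112603333207/53641745289)*(1/42) - 31279/15983 = 112603333207/2252953302138 - 31279/15983 = -6242762478447911/3273541148006514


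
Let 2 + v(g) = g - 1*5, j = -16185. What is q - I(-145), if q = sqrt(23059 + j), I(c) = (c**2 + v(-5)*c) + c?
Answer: -22620 + sqrt(6874) ≈ -22537.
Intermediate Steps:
v(g) = -7 + g (v(g) = -2 + (g - 1*5) = -2 + (g - 5) = -2 + (-5 + g) = -7 + g)
I(c) = c**2 - 11*c (I(c) = (c**2 + (-7 - 5)*c) + c = (c**2 - 12*c) + c = c**2 - 11*c)
q = sqrt(6874) (q = sqrt(23059 - 16185) = sqrt(6874) ≈ 82.910)
q - I(-145) = sqrt(6874) - (-145)*(-11 - 145) = sqrt(6874) - (-145)*(-156) = sqrt(6874) - 1*22620 = sqrt(6874) - 22620 = -22620 + sqrt(6874)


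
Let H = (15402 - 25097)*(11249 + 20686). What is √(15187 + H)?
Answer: I*√309594638 ≈ 17595.0*I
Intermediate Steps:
H = -309609825 (H = -9695*31935 = -309609825)
√(15187 + H) = √(15187 - 309609825) = √(-309594638) = I*√309594638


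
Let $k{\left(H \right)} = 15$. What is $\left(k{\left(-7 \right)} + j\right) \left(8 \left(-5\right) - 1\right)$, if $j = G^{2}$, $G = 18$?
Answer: $-13899$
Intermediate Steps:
$j = 324$ ($j = 18^{2} = 324$)
$\left(k{\left(-7 \right)} + j\right) \left(8 \left(-5\right) - 1\right) = \left(15 + 324\right) \left(8 \left(-5\right) - 1\right) = 339 \left(-40 - 1\right) = 339 \left(-41\right) = -13899$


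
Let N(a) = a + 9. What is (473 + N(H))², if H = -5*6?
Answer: 204304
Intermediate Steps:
H = -30
N(a) = 9 + a
(473 + N(H))² = (473 + (9 - 30))² = (473 - 21)² = 452² = 204304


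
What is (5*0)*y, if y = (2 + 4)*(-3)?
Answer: 0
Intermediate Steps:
y = -18 (y = 6*(-3) = -18)
(5*0)*y = (5*0)*(-18) = 0*(-18) = 0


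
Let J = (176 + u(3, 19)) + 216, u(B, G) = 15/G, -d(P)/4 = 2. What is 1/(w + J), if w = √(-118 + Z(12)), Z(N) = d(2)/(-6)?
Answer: 425391/167215457 - 1805*I*√42/167215457 ≈ 0.002544 - 6.9956e-5*I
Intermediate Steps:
d(P) = -8 (d(P) = -4*2 = -8)
Z(N) = 4/3 (Z(N) = -8/(-6) = -8*(-⅙) = 4/3)
J = 7463/19 (J = (176 + 15/19) + 216 = 3359/19 + 216 = 7463/19 ≈ 392.79)
w = 5*I*√42/3 (w = √(-118 + 4/3) = √(-350/3) = 5*I*√42/3 ≈ 10.801*I)
1/(w + J) = 1/(5*I*√42/3 + 7463/19) = 1/(7463/19 + 5*I*√42/3)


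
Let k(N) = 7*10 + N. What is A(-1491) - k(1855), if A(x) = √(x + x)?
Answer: -1925 + I*√2982 ≈ -1925.0 + 54.608*I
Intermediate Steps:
A(x) = √2*√x (A(x) = √(2*x) = √2*√x)
k(N) = 70 + N
A(-1491) - k(1855) = √2*√(-1491) - (70 + 1855) = √2*(I*√1491) - 1*1925 = I*√2982 - 1925 = -1925 + I*√2982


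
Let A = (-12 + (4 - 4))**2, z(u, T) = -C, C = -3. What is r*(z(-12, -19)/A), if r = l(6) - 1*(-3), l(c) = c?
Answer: 3/16 ≈ 0.18750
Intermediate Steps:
z(u, T) = 3 (z(u, T) = -1*(-3) = 3)
A = 144 (A = (-12 + 0)**2 = (-12)**2 = 144)
r = 9 (r = 6 - 1*(-3) = 6 + 3 = 9)
r*(z(-12, -19)/A) = 9*(3/144) = 9*(3*(1/144)) = 9*(1/48) = 3/16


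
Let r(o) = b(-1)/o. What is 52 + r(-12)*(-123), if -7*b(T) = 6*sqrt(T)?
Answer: 52 - 123*I/14 ≈ 52.0 - 8.7857*I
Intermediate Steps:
b(T) = -6*sqrt(T)/7
r(o) = -6*I/(7*o) (r(o) = (-6*I/7)/o = -6*I/(7*o))
52 + r(-12)*(-123) = 52 - 6/7*I/(-12)*(-123) = 52 - 6/7*I*(-1/12)*(-123) = 52 + (I/14)*(-123) = 52 - 123*I/14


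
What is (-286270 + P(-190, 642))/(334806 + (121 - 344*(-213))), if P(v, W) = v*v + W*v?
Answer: -372150/408199 ≈ -0.91169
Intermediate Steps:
P(v, W) = v² + W*v
(-286270 + P(-190, 642))/(334806 + (121 - 344*(-213))) = (-286270 - 190*(642 - 190))/(334806 + (121 - 344*(-213))) = (-286270 - 190*452)/(334806 + (121 + 73272)) = (-286270 - 85880)/(334806 + 73393) = -372150/408199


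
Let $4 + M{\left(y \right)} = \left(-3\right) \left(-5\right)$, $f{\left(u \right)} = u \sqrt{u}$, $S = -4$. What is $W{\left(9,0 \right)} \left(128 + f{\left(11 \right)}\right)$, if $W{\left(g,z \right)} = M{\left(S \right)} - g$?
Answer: $256 + 22 \sqrt{11} \approx 328.97$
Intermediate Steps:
$f{\left(u \right)} = u^{\frac{3}{2}}$
$M{\left(y \right)} = 11$ ($M{\left(y \right)} = -4 - -15 = -4 + 15 = 11$)
$W{\left(g,z \right)} = 11 - g$
$W{\left(9,0 \right)} \left(128 + f{\left(11 \right)}\right) = \left(11 - 9\right) \left(128 + 11^{\frac{3}{2}}\right) = \left(11 - 9\right) \left(128 + 11 \sqrt{11}\right) = 2 \left(128 + 11 \sqrt{11}\right) = 256 + 22 \sqrt{11}$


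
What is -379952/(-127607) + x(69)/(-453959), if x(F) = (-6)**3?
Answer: 172510193080/57928346113 ≈ 2.9780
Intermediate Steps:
x(F) = -216
-379952/(-127607) + x(69)/(-453959) = -379952/(-127607) - 216/(-453959) = -379952*(-1/127607) - 216*(-1/453959) = 379952/127607 + 216/453959 = 172510193080/57928346113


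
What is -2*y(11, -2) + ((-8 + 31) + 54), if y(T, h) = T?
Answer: 55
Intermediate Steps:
-2*y(11, -2) + ((-8 + 31) + 54) = -2*11 + ((-8 + 31) + 54) = -22 + (23 + 54) = -22 + 77 = 55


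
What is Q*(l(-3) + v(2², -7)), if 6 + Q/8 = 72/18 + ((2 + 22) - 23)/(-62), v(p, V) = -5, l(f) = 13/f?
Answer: 14000/93 ≈ 150.54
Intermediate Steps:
Q = -500/31 (Q = -48 + 8*(72/18 + ((2 + 22) - 23)/(-62)) = -48 + 8*(72*(1/18) + (24 - 23)*(-1/62)) = -48 + 8*(4 + 1*(-1/62)) = -48 + 8*(4 - 1/62) = -48 + 8*(247/62) = -48 + 988/31 = -500/31 ≈ -16.129)
Q*(l(-3) + v(2², -7)) = -500*(13/(-3) - 5)/31 = -500*(13*(-⅓) - 5)/31 = -500*(-13/3 - 5)/31 = -500/31*(-28/3) = 14000/93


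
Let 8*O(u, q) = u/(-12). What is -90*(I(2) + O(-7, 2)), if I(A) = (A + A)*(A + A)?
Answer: -23145/16 ≈ -1446.6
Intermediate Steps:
I(A) = 4*A² (I(A) = (2*A)*(2*A) = 4*A²)
O(u, q) = -u/96 (O(u, q) = (u/(-12))/8 = (u*(-1/12))/8 = (-u/12)/8 = -u/96)
-90*(I(2) + O(-7, 2)) = -90*(4*2² - 1/96*(-7)) = -90*(4*4 + 7/96) = -90*(16 + 7/96) = -90*1543/96 = -23145/16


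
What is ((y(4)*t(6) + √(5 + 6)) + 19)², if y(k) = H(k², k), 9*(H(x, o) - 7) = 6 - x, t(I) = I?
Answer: 26668/9 + 326*√11/3 ≈ 3323.5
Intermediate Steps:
H(x, o) = 23/3 - x/9 (H(x, o) = 7 + (6 - x)/9 = 7 + (⅔ - x/9) = 23/3 - x/9)
y(k) = 23/3 - k²/9
((y(4)*t(6) + √(5 + 6)) + 19)² = (((23/3 - ⅑*4²)*6 + √(5 + 6)) + 19)² = (((23/3 - ⅑*16)*6 + √11) + 19)² = (((23/3 - 16/9)*6 + √11) + 19)² = (((53/9)*6 + √11) + 19)² = ((106/3 + √11) + 19)² = (163/3 + √11)²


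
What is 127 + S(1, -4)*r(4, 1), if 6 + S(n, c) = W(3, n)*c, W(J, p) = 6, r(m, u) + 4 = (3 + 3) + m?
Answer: -53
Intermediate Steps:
r(m, u) = 2 + m (r(m, u) = -4 + ((3 + 3) + m) = -4 + (6 + m) = 2 + m)
S(n, c) = -6 + 6*c
127 + S(1, -4)*r(4, 1) = 127 + (-6 + 6*(-4))*(2 + 4) = 127 + (-6 - 24)*6 = 127 - 30*6 = 127 - 180 = -53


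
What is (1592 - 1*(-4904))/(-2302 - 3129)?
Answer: -6496/5431 ≈ -1.1961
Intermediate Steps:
(1592 - 1*(-4904))/(-2302 - 3129) = (1592 + 4904)/(-5431) = 6496*(-1/5431) = -6496/5431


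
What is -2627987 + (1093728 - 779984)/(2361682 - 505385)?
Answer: -4878324070395/1856297 ≈ -2.6280e+6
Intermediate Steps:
-2627987 + (1093728 - 779984)/(2361682 - 505385) = -2627987 + 313744/1856297 = -4878324070395/1856297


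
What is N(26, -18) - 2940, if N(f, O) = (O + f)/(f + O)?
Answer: -2939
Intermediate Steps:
N(f, O) = 1 (N(f, O) = (O + f)/(O + f) = 1)
N(26, -18) - 2940 = 1 - 2940 = -2939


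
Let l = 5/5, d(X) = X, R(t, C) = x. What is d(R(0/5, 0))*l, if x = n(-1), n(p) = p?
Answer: -1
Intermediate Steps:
x = -1
R(t, C) = -1
l = 1 (l = 5*(1/5) = 1)
d(R(0/5, 0))*l = -1*1 = -1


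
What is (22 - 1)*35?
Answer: 735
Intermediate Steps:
(22 - 1)*35 = 21*35 = 735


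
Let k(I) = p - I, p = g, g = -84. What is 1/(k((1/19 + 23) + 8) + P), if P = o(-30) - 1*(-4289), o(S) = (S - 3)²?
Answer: 19/99996 ≈ 0.00019001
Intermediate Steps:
p = -84
o(S) = (-3 + S)²
P = 5378 (P = (-3 - 30)² - 1*(-4289) = (-33)² + 4289 = 1089 + 4289 = 5378)
k(I) = -84 - I
1/(k((1/19 + 23) + 8) + P) = 1/((-84 - ((1/19 + 23) + 8)) + 5378) = 1/((-84 - (438/19 + 8)) + 5378) = 1/((-84 - 1*590/19) + 5378) = 1/((-84 - 590/19) + 5378) = 1/(-2186/19 + 5378) = 1/(99996/19) = 19/99996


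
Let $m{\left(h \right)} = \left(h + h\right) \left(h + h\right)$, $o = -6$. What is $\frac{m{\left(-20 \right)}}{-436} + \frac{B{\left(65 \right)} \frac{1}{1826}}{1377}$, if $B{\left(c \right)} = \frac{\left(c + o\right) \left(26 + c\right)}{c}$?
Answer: $- \frac{5028758983}{1370349090} \approx -3.6697$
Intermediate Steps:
$B{\left(c \right)} = \frac{\left(-6 + c\right) \left(26 + c\right)}{c}$ ($B{\left(c \right)} = \frac{\left(c - 6\right) \left(26 + c\right)}{c} = \frac{\left(-6 + c\right) \left(26 + c\right)}{c}$)
$m{\left(h \right)} = 4 h^{2}$ ($m{\left(h \right)} = 2 h 2 h = 4 h^{2}$)
$\frac{m{\left(-20 \right)}}{-436} + \frac{B{\left(65 \right)} \frac{1}{1826}}{1377} = \frac{4 \left(-20\right)^{2}}{-436} + \frac{\left(20 + 65 - \frac{156}{65}\right) \frac{1}{1826}}{1377} = 4 \cdot 400 \left(- \frac{1}{436}\right) + \left(20 + 65 - \frac{12}{5}\right) \frac{1}{1826} \cdot \frac{1}{1377} = 1600 \left(- \frac{1}{436}\right) + \left(20 + 65 - \frac{12}{5}\right) \frac{1}{1826} \cdot \frac{1}{1377} = - \frac{400}{109} + \frac{413}{5} \cdot \frac{1}{1826} \cdot \frac{1}{1377} = - \frac{400}{109} + \frac{413}{9130} \cdot \frac{1}{1377} = - \frac{400}{109} + \frac{413}{12572010} = - \frac{5028758983}{1370349090}$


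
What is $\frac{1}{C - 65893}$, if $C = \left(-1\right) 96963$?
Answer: $- \frac{1}{162856} \approx -6.1404 \cdot 10^{-6}$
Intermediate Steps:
$C = -96963$
$\frac{1}{C - 65893} = \frac{1}{-96963 - 65893} = \frac{1}{-162856} = - \frac{1}{162856}$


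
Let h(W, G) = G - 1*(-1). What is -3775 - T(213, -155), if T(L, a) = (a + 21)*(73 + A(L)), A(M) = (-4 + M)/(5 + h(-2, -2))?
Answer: 26017/2 ≈ 13009.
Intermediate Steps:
h(W, G) = 1 + G (h(W, G) = G + 1 = 1 + G)
A(M) = -1 + M/4 (A(M) = (-4 + M)/(5 + (1 - 2)) = (-4 + M)/(5 - 1) = (-4 + M)/4 = (-4 + M)*(1/4) = -1 + M/4)
T(L, a) = (21 + a)*(72 + L/4) (T(L, a) = (a + 21)*(73 + (-1 + L/4)) = (21 + a)*(72 + L/4))
-3775 - T(213, -155) = -3775 - (1512 + 72*(-155) + (21/4)*213 + (1/4)*213*(-155)) = -3775 - (1512 - 11160 + 4473/4 - 33015/4) = -3775 - 1*(-33567/2) = -3775 + 33567/2 = 26017/2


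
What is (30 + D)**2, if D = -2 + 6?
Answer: 1156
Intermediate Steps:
D = 4
(30 + D)**2 = (30 + 4)**2 = 34**2 = 1156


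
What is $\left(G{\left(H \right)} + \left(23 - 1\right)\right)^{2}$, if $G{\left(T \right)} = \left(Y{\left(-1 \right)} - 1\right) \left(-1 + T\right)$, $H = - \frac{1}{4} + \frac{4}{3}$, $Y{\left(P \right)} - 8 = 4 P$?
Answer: $\frac{7921}{16} \approx 495.06$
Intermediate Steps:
$Y{\left(P \right)} = 8 + 4 P$
$H = \frac{13}{12}$ ($H = \left(-1\right) \frac{1}{4} + 4 \cdot \frac{1}{3} = - \frac{1}{4} + \frac{4}{3} = \frac{13}{12} \approx 1.0833$)
$G{\left(T \right)} = -3 + 3 T$ ($G{\left(T \right)} = \left(\left(8 + 4 \left(-1\right)\right) - 1\right) \left(-1 + T\right) = \left(\left(8 - 4\right) - 1\right) \left(-1 + T\right) = \left(4 - 1\right) \left(-1 + T\right) = 3 \left(-1 + T\right) = -3 + 3 T$)
$\left(G{\left(H \right)} + \left(23 - 1\right)\right)^{2} = \left(\left(-3 + 3 \cdot \frac{13}{12}\right) + \left(23 - 1\right)\right)^{2} = \left(\left(-3 + \frac{13}{4}\right) + \left(23 - 1\right)\right)^{2} = \left(\frac{1}{4} + 22\right)^{2} = \left(\frac{89}{4}\right)^{2} = \frac{7921}{16}$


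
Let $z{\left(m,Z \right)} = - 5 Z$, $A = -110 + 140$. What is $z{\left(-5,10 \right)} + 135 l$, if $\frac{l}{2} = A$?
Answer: $8050$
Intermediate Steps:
$A = 30$
$l = 60$ ($l = 2 \cdot 30 = 60$)
$z{\left(-5,10 \right)} + 135 l = \left(-5\right) 10 + 135 \cdot 60 = -50 + 8100 = 8050$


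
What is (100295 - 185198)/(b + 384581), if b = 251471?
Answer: -84903/636052 ≈ -0.13348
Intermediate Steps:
(100295 - 185198)/(b + 384581) = (100295 - 185198)/(251471 + 384581) = -84903/636052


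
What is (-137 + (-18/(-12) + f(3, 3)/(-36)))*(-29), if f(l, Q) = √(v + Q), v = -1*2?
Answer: 141491/36 ≈ 3930.3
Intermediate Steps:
v = -2
f(l, Q) = √(-2 + Q)
(-137 + (-18/(-12) + f(3, 3)/(-36)))*(-29) = (-137 + (-18/(-12) + √(-2 + 3)/(-36)))*(-29) = (-137 + (-18*(-1/12) + √1*(-1/36)))*(-29) = (-137 + (3/2 + 1*(-1/36)))*(-29) = (-137 + (3/2 - 1/36))*(-29) = (-137 + 53/36)*(-29) = -4879/36*(-29) = 141491/36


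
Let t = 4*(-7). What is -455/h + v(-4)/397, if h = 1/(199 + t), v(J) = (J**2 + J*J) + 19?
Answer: -30888534/397 ≈ -77805.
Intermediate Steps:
t = -28
v(J) = 19 + 2*J**2 (v(J) = (J**2 + J**2) + 19 = 2*J**2 + 19 = 19 + 2*J**2)
h = 1/171 (h = 1/(199 - 28) = 1/171 ≈ 0.0058480)
-455/h + v(-4)/397 = -455/1/171 + (19 + 2*(-4)**2)/397 = -455*171 + (19 + 2*16)*(1/397) = -77805 + (19 + 32)*(1/397) = -77805 + 51*(1/397) = -77805 + 51/397 = -30888534/397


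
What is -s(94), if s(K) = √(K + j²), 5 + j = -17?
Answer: -17*√2 ≈ -24.042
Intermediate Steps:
j = -22 (j = -5 - 17 = -22)
s(K) = √(484 + K) (s(K) = √(K + (-22)²) = √(K + 484) = √(484 + K))
-s(94) = -√(484 + 94) = -√578 = -17*√2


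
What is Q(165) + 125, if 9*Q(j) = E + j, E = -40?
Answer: 1250/9 ≈ 138.89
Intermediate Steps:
Q(j) = -40/9 + j/9 (Q(j) = (-40 + j)/9 = -40/9 + j/9)
Q(165) + 125 = (-40/9 + (1/9)*165) + 125 = (-40/9 + 55/3) + 125 = 125/9 + 125 = 1250/9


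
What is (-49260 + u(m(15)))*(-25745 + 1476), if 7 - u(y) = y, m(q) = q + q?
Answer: 1196049127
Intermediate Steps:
m(q) = 2*q
u(y) = 7 - y
(-49260 + u(m(15)))*(-25745 + 1476) = (-49260 + (7 - 2*15))*(-25745 + 1476) = (-49260 + (7 - 1*30))*(-24269) = (-49260 + (7 - 30))*(-24269) = (-49260 - 23)*(-24269) = -49283*(-24269) = 1196049127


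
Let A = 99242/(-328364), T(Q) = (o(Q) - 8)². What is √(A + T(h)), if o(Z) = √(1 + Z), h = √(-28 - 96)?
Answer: √(-8146875022 + 26955729124*(-8 + √(1 + 2*I*√31))²)/164182 ≈ 5.5087 - 2.2657*I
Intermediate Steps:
h = 2*I*√31 (h = √(-124) = 2*I*√31 ≈ 11.136*I)
T(Q) = (-8 + √(1 + Q))² (T(Q) = (√(1 + Q) - 8)² = (-8 + √(1 + Q))²)
A = -49621/164182 (A = 99242*(-1/328364) = -49621/164182 ≈ -0.30223)
√(A + T(h)) = √(-49621/164182 + (-8 + √(1 + 2*I*√31))²)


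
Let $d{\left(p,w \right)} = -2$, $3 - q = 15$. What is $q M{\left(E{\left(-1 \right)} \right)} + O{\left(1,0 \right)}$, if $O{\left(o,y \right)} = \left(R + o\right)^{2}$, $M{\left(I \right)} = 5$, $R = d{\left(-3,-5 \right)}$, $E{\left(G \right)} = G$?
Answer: $-59$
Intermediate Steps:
$q = -12$ ($q = 3 - 15 = -12$)
$R = -2$
$O{\left(o,y \right)} = \left(-2 + o\right)^{2}$
$q M{\left(E{\left(-1 \right)} \right)} + O{\left(1,0 \right)} = \left(-12\right) 5 + \left(-2 + 1\right)^{2} = -60 + \left(-1\right)^{2} = -60 + 1 = -59$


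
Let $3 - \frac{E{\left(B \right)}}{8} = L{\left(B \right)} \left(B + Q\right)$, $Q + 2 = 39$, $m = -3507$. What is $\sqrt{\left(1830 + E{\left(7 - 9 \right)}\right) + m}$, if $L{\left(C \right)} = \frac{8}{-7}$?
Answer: $i \sqrt{1333} \approx 36.51 i$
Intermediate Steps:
$L{\left(C \right)} = - \frac{8}{7}$ ($L{\left(C \right)} = 8 \left(- \frac{1}{7}\right) = - \frac{8}{7}$)
$Q = 37$ ($Q = -2 + 39 = 37$)
$E{\left(B \right)} = \frac{2536}{7} + \frac{64 B}{7}$ ($E{\left(B \right)} = 24 - 8 \left(- \frac{8 \left(B + 37\right)}{7}\right) = 24 - 8 \left(- \frac{8 \left(37 + B\right)}{7}\right) = 24 - 8 \left(- \frac{296}{7} - \frac{8 B}{7}\right) = 24 + \left(\frac{2368}{7} + \frac{64 B}{7}\right) = \frac{2536}{7} + \frac{64 B}{7}$)
$\sqrt{\left(1830 + E{\left(7 - 9 \right)}\right) + m} = \sqrt{\left(1830 + \left(\frac{2536}{7} + \frac{64 \left(7 - 9\right)}{7}\right)\right) - 3507} = \sqrt{\left(1830 + \left(\frac{2536}{7} + \frac{64}{7} \left(-2\right)\right)\right) - 3507} = \sqrt{\left(1830 + \left(\frac{2536}{7} - \frac{128}{7}\right)\right) - 3507} = \sqrt{\left(1830 + 344\right) - 3507} = \sqrt{2174 - 3507} = \sqrt{-1333} = i \sqrt{1333}$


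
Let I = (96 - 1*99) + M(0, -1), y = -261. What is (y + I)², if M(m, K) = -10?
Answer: 75076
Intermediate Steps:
I = -13 (I = (96 - 1*99) - 10 = (96 - 99) - 10 = -3 - 10 = -13)
(y + I)² = (-261 - 13)² = (-274)² = 75076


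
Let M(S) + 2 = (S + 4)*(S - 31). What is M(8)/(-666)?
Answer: 139/333 ≈ 0.41742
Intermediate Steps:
M(S) = -2 + (-31 + S)*(4 + S) (M(S) = -2 + (S + 4)*(S - 31) = -2 + (4 + S)*(-31 + S) = -2 + (-31 + S)*(4 + S))
M(8)/(-666) = (-126 + 8² - 27*8)/(-666) = (-126 + 64 - 216)*(-1/666) = -278*(-1/666) = 139/333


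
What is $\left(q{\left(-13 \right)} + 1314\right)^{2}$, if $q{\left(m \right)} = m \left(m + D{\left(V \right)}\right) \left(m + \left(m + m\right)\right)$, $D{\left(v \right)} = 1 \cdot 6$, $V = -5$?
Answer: $4995225$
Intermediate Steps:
$D{\left(v \right)} = 6$
$q{\left(m \right)} = 3 m^{2} \left(6 + m\right)$ ($q{\left(m \right)} = m \left(m + 6\right) \left(m + \left(m + m\right)\right) = m \left(6 + m\right) \left(m + 2 m\right) = m \left(6 + m\right) 3 m = m 3 m \left(6 + m\right) = 3 m^{2} \left(6 + m\right)$)
$\left(q{\left(-13 \right)} + 1314\right)^{2} = \left(3 \left(-13\right)^{2} \left(6 - 13\right) + 1314\right)^{2} = \left(3 \cdot 169 \left(-7\right) + 1314\right)^{2} = \left(-3549 + 1314\right)^{2} = \left(-2235\right)^{2} = 4995225$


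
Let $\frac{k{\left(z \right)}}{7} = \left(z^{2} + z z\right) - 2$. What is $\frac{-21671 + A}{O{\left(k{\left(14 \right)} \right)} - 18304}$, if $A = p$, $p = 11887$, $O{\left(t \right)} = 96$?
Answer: $\frac{1223}{2276} \approx 0.53735$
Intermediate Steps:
$k{\left(z \right)} = -14 + 14 z^{2}$ ($k{\left(z \right)} = 7 \left(\left(z^{2} + z z\right) - 2\right) = 7 \left(\left(z^{2} + z^{2}\right) - 2\right) = 7 \left(2 z^{2} - 2\right) = 7 \left(-2 + 2 z^{2}\right) = -14 + 14 z^{2}$)
$A = 11887$
$\frac{-21671 + A}{O{\left(k{\left(14 \right)} \right)} - 18304} = \frac{-21671 + 11887}{96 - 18304} = - \frac{9784}{-18208} = \left(-9784\right) \left(- \frac{1}{18208}\right) = \frac{1223}{2276}$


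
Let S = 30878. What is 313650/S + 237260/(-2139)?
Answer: -3327608465/33024021 ≈ -100.76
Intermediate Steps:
313650/S + 237260/(-2139) = 313650/30878 + 237260/(-2139) = 313650*(1/30878) + 237260*(-1/2139) = 156825/15439 - 237260/2139 = -3327608465/33024021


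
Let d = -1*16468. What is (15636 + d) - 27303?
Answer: -28135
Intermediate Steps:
d = -16468
(15636 + d) - 27303 = (15636 - 16468) - 27303 = -832 - 27303 = -28135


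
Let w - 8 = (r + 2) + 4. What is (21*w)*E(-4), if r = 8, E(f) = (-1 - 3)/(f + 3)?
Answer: 1848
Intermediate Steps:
E(f) = -4/(3 + f)
w = 22 (w = 8 + ((8 + 2) + 4) = 8 + (10 + 4) = 8 + 14 = 22)
(21*w)*E(-4) = (21*22)*(-4/(3 - 4)) = 462*(-4/(-1)) = 462*(-4*(-1)) = 462*4 = 1848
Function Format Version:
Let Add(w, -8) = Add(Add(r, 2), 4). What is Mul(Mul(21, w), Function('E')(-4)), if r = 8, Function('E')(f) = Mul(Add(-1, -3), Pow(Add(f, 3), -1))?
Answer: 1848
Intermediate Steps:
Function('E')(f) = Mul(-4, Pow(Add(3, f), -1))
w = 22 (w = Add(8, Add(Add(8, 2), 4)) = Add(8, Add(10, 4)) = Add(8, 14) = 22)
Mul(Mul(21, w), Function('E')(-4)) = Mul(Mul(21, 22), Mul(-4, Pow(Add(3, -4), -1))) = Mul(462, Mul(-4, Pow(-1, -1))) = Mul(462, Mul(-4, -1)) = Mul(462, 4) = 1848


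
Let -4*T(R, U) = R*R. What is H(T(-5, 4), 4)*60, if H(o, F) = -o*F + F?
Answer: 1740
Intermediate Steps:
T(R, U) = -R**2/4 (T(R, U) = -R*R/4 = -R**2/4)
H(o, F) = F - F*o (H(o, F) = -F*o + F = F - F*o)
H(T(-5, 4), 4)*60 = (4*(1 - (-1)*(-5)**2/4))*60 = (4*(1 - (-1)*25/4))*60 = (4*(1 - 1*(-25/4)))*60 = (4*(1 + 25/4))*60 = (4*(29/4))*60 = 29*60 = 1740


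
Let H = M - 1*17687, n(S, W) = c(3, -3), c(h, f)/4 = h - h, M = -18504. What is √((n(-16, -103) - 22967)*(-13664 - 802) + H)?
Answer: √332204431 ≈ 18226.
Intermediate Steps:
c(h, f) = 0 (c(h, f) = 4*(h - h) = 4*0 = 0)
n(S, W) = 0
H = -36191 (H = -18504 - 1*17687 = -18504 - 17687 = -36191)
√((n(-16, -103) - 22967)*(-13664 - 802) + H) = √((0 - 22967)*(-13664 - 802) - 36191) = √(-22967*(-14466) - 36191) = √(332240622 - 36191) = √332204431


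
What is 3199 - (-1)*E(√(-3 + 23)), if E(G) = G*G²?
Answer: 3199 + 40*√5 ≈ 3288.4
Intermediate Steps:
E(G) = G³
3199 - (-1)*E(√(-3 + 23)) = 3199 - (-1)*(√(-3 + 23))³ = 3199 - (-1)*(√20)³ = 3199 - (-1)*(2*√5)³ = 3199 - (-1)*40*√5 = 3199 - (-40)*√5 = 3199 + 40*√5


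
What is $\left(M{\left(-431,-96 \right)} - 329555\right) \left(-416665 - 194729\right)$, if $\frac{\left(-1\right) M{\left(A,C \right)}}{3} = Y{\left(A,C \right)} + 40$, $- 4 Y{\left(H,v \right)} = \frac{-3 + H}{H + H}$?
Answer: $\frac{173745656202153}{862} \approx 2.0156 \cdot 10^{11}$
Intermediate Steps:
$Y{\left(H,v \right)} = - \frac{-3 + H}{8 H}$ ($Y{\left(H,v \right)} = - \frac{\left(-3 + H\right) \frac{1}{H + H}}{4} = - \frac{\left(-3 + H\right) \frac{1}{2 H}}{4} = - \frac{\frac{1}{2} \frac{1}{H} \left(-3 + H\right)}{4} = - \frac{-3 + H}{8 H}$)
$M{\left(A,C \right)} = -120 - \frac{3 \left(3 - A\right)}{8 A}$ ($M{\left(A,C \right)} = - 3 \left(\frac{3 - A}{8 A} + 40\right) = - 3 \left(40 + \frac{3 - A}{8 A}\right) = -120 - \frac{3 \left(3 - A\right)}{8 A}$)
$\left(M{\left(-431,-96 \right)} - 329555\right) \left(-416665 - 194729\right) = \left(\frac{3 \left(-3 - -137489\right)}{8 \left(-431\right)} - 329555\right) \left(-416665 - 194729\right) = \left(\frac{3}{8} \left(- \frac{1}{431}\right) \left(-3 + 137489\right) - 329555\right) \left(-611394\right) = \left(\frac{3}{8} \left(- \frac{1}{431}\right) 137486 - 329555\right) \left(-611394\right) = \left(- \frac{206229}{1724} - 329555\right) \left(-611394\right) = \left(- \frac{568359049}{1724}\right) \left(-611394\right) = \frac{173745656202153}{862}$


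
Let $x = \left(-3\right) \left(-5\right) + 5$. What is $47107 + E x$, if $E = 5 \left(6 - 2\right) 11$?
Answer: $51507$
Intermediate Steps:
$x = 20$ ($x = 15 + 5 = 20$)
$E = 220$ ($E = 5 \cdot 4 \cdot 11 = 20 \cdot 11 = 220$)
$47107 + E x = 47107 + 220 \cdot 20 = 47107 + 4400 = 51507$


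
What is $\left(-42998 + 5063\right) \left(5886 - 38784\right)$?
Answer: $1247985630$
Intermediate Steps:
$\left(-42998 + 5063\right) \left(5886 - 38784\right) = \left(-37935\right) \left(-32898\right) = 1247985630$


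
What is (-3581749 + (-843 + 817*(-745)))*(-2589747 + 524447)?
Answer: 8656203082100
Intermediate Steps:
(-3581749 + (-843 + 817*(-745)))*(-2589747 + 524447) = (-3581749 + (-843 - 608665))*(-2065300) = (-3581749 - 609508)*(-2065300) = -4191257*(-2065300) = 8656203082100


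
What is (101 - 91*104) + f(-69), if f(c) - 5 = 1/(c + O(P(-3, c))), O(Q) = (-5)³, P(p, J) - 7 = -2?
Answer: -1815453/194 ≈ -9358.0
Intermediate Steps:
P(p, J) = 5 (P(p, J) = 7 - 2 = 5)
O(Q) = -125
f(c) = 5 + 1/(-125 + c) (f(c) = 5 + 1/(c - 125) = 5 + 1/(-125 + c))
(101 - 91*104) + f(-69) = (101 - 91*104) + (-624 + 5*(-69))/(-125 - 69) = (101 - 9464) + (-624 - 345)/(-194) = -9363 - 1/194*(-969) = -9363 + 969/194 = -1815453/194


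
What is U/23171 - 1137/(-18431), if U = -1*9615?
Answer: -150868638/427064701 ≈ -0.35327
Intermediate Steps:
U = -9615
U/23171 - 1137/(-18431) = -9615/23171 - 1137/(-18431) = -9615*1/23171 - 1137*(-1/18431) = -9615/23171 + 1137/18431 = -150868638/427064701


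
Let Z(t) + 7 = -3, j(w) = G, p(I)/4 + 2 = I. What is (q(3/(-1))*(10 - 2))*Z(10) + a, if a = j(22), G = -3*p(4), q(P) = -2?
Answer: 136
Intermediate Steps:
p(I) = -8 + 4*I
G = -24 (G = -3*(-8 + 4*4) = -3*(-8 + 16) = -3*8 = -24)
j(w) = -24
a = -24
Z(t) = -10 (Z(t) = -7 - 3 = -10)
(q(3/(-1))*(10 - 2))*Z(10) + a = -2*(10 - 2)*(-10) - 24 = -2*8*(-10) - 24 = -16*(-10) - 24 = 160 - 24 = 136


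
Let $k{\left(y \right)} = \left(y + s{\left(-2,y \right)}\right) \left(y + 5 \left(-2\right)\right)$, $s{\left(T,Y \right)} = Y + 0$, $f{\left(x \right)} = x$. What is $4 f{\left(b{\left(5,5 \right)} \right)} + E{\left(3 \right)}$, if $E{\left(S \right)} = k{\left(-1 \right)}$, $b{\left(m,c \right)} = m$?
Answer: $42$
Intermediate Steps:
$s{\left(T,Y \right)} = Y$
$k{\left(y \right)} = 2 y \left(-10 + y\right)$ ($k{\left(y \right)} = \left(y + y\right) \left(y + 5 \left(-2\right)\right) = 2 y \left(y - 10\right) = 2 y \left(-10 + y\right)$)
$E{\left(S \right)} = 22$ ($E{\left(S \right)} = 2 \left(-1\right) \left(-10 - 1\right) = 2 \left(-1\right) \left(-11\right) = 22$)
$4 f{\left(b{\left(5,5 \right)} \right)} + E{\left(3 \right)} = 4 \cdot 5 + 22 = 20 + 22 = 42$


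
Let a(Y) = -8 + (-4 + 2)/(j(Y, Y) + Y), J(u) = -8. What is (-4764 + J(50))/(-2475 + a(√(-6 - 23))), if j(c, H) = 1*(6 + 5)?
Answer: 888718192/462451303 + 4772*I*√29/462451303 ≈ 1.9218 + 5.5569e-5*I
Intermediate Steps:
j(c, H) = 11 (j(c, H) = 1*11 = 11)
a(Y) = -8 - 2/(11 + Y) (a(Y) = -8 + (-4 + 2)/(11 + Y) = -8 - 2/(11 + Y))
(-4764 + J(50))/(-2475 + a(√(-6 - 23))) = (-4764 - 8)/(-2475 + 2*(-45 - 4*√(-6 - 23))/(11 + √(-6 - 23))) = -4772/(-2475 + 2*(-45 - 4*I*√29)/(11 + √(-29))) = -4772/(-2475 + 2*(-45 - 4*I*√29)/(11 + I*√29))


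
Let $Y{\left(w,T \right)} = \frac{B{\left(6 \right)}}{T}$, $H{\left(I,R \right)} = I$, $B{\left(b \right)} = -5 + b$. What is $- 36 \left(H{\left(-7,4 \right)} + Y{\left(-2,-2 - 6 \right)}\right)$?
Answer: $\frac{513}{2} \approx 256.5$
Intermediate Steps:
$Y{\left(w,T \right)} = \frac{1}{T}$ ($Y{\left(w,T \right)} = \frac{-5 + 6}{T} = 1 \frac{1}{T} = \frac{1}{T}$)
$- 36 \left(H{\left(-7,4 \right)} + Y{\left(-2,-2 - 6 \right)}\right) = - 36 \left(-7 + \frac{1}{-2 - 6}\right) = - 36 \left(-7 + \frac{1}{-8}\right) = - 36 \left(-7 - \frac{1}{8}\right) = \left(-36\right) \left(- \frac{57}{8}\right) = \frac{513}{2}$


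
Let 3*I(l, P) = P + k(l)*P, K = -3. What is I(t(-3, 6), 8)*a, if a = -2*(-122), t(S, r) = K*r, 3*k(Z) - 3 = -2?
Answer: 7808/9 ≈ 867.56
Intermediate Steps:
k(Z) = ⅓ (k(Z) = 1 + (⅓)*(-2) = 1 - ⅔ = ⅓)
t(S, r) = -3*r
a = 244
I(l, P) = 4*P/9 (I(l, P) = (P + P/3)/3 = (4*P/3)/3 = 4*P/9)
I(t(-3, 6), 8)*a = ((4/9)*8)*244 = (32/9)*244 = 7808/9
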